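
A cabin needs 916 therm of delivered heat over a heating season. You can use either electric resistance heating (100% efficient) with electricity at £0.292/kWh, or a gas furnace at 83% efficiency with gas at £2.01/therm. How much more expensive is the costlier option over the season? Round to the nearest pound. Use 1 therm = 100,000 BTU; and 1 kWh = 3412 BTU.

£5621

Heat load = 916 therm × 100,000 = 91,600,000 BTU
Gas: input = 91,600,000 / 0.83 = 110,361,446 BTU = 1,104 therm → 1,104 × £2.01 = £2,218.27
Electric: 91,600,000 BTU / 3412 = 26,850 kWh → × £0.292 = £7,839.16
Difference = |£2,218.27 − £7,839.16| = £5,620.89 ≈ £5621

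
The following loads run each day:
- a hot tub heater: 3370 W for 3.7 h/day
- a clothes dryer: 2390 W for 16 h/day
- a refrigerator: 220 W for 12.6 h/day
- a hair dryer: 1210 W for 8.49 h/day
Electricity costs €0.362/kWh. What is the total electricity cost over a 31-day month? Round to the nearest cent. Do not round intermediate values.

€715.45

hot tub heater: 3370 W × 3.7 h × 31 d = 386,539 Wh = 386.5 kWh
clothes dryer: 2390 W × 16 h × 31 d = 1,185,440 Wh = 1,185 kWh
refrigerator: 220 W × 12.6 h × 31 d = 85,932 Wh = 85.93 kWh
hair dryer: 1210 W × 8.49 h × 31 d = 318,460 Wh = 318.5 kWh
Total energy = 386.5 + 1,185 + 85.93 + 318.5 = 1,976 kWh
Cost = 1,976 kWh × €0.362 = €715.45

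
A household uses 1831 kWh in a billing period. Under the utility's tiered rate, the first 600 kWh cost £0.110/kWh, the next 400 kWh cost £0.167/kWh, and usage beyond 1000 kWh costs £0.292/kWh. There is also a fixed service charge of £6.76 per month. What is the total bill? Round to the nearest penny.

First 600 kWh × £0.110 = £66.00
Next 400 kWh × £0.167 = £66.80
Remaining 831 kWh × £0.292 = £242.65
Energy charge = £375.45; + service £6.76 = £382.21

£382.21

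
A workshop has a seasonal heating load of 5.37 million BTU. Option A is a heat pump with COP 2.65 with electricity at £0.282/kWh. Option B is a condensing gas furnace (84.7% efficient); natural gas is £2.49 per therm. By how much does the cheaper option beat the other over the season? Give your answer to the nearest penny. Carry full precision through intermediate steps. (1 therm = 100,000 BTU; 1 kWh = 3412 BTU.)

£9.62

Heat load = 5.37 × 10⁶ BTU = 5,370,000 BTU
Gas: input = 5,370,000 / 0.847 = 6,340,024 BTU = 63.4 therm → 63.4 × £2.49 = £157.87
Heat pump: 5,370,000 BTU / 3412 = 1,574 kWh heat; / 2.65 = 593.9 kWh in → × £0.282 = £167.48
Difference = |£157.87 − £167.48| = £9.62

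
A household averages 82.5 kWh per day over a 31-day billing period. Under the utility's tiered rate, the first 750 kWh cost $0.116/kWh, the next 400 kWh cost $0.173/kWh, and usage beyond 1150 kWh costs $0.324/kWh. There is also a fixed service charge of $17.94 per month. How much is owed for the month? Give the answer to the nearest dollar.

$630

Usage = 82.5 kWh/day × 31 days = 2557.5 kWh
First 750 kWh × $0.116 = $87.00
Next 400 kWh × $0.173 = $69.20
Remaining 1407.5 kWh × $0.324 = $456.03
Energy charge = $612.23; + service $17.94 = $630.17 ≈ $630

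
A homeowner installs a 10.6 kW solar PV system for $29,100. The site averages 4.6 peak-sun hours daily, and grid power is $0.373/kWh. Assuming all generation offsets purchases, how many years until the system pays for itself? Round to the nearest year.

Daily generation = 10.6 kW × 4.6 h = 48.76 kWh
Annual generation = 48.76 × 365 = 17797 kWh
Annual savings = 17797 × $0.373 = $6,638.43
Payback = $29,100 / $6,638.43 = 4.38 years

4 years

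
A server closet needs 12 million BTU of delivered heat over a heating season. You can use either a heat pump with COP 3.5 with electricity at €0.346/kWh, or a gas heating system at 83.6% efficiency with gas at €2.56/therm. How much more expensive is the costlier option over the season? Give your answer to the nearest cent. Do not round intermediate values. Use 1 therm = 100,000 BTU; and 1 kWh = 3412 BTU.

€19.78

Heat load = 12 × 10⁶ BTU = 12,000,000 BTU
Gas: input = 12,000,000 / 0.836 = 14,354,067 BTU = 143.5 therm → 143.5 × €2.56 = €367.46
Heat pump: 12,000,000 BTU / 3412 = 3,517 kWh heat; / 3.5 = 1,005 kWh in → × €0.346 = €347.68
Difference = |€367.46 − €347.68| = €19.78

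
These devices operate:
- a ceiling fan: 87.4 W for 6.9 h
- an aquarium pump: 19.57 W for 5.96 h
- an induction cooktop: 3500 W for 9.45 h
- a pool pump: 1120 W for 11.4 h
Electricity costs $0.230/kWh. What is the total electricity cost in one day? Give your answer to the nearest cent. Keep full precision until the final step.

ceiling fan: 87.4 W × 6.9 h = 603 Wh = 0.6031 kWh
aquarium pump: 19.57 W × 5.96 h = 117 Wh = 0.1166 kWh
induction cooktop: 3500 W × 9.45 h = 33,075 Wh = 33.08 kWh
pool pump: 1120 W × 11.4 h = 12,768 Wh = 12.77 kWh
Total energy = 0.6031 + 0.1166 + 33.08 + 12.77 = 46.56 kWh
Cost = 46.56 kWh × $0.230 = $10.71

$10.71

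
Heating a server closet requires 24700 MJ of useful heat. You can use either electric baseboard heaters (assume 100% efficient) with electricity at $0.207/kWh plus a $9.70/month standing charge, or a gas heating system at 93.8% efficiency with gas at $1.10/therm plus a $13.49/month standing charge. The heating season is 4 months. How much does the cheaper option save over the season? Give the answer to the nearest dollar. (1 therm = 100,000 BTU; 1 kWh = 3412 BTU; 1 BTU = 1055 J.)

$1131

Heat load = 24700 MJ = 24,700,000,000 J / 1055 = 23,412,322 BTU
Gas: input = 23,412,322 / 0.938 = 24,959,832 BTU = 249.6 therm → 249.6 × $1.10 = $274.56; + 4 × $13.49 standing = $328.52
Electric: 23,412,322 BTU / 3412 = 6,862 kWh → × $0.207 = $1,420.38; + 4 × $9.70 standing = $1,459.18
Difference = |$328.52 − $1,459.18| = $1,130.67 ≈ $1131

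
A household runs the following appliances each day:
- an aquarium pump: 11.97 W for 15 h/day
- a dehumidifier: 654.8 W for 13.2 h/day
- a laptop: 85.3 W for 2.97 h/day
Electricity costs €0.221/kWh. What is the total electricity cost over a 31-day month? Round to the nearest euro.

€62

aquarium pump: 11.97 W × 15 h × 31 d = 5,566 Wh = 5.566 kWh
dehumidifier: 654.8 W × 13.2 h × 31 d = 267,944 Wh = 267.9 kWh
laptop: 85.3 W × 2.97 h × 31 d = 7,854 Wh = 7.854 kWh
Total energy = 5.566 + 267.9 + 7.854 = 281.4 kWh
Cost = 281.4 kWh × €0.221 = €62.18 ≈ €62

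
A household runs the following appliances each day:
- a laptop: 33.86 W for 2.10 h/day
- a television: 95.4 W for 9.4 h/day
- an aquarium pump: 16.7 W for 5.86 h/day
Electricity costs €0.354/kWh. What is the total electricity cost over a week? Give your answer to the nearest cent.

€2.64

laptop: 33.86 W × 2.10 h × 7 d = 498 Wh = 0.4977 kWh
television: 95.4 W × 9.4 h × 7 d = 6,277 Wh = 6.277 kWh
aquarium pump: 16.7 W × 5.86 h × 7 d = 685 Wh = 0.685 kWh
Total energy = 0.4977 + 6.277 + 0.685 = 7.46 kWh
Cost = 7.46 kWh × €0.354 = €2.64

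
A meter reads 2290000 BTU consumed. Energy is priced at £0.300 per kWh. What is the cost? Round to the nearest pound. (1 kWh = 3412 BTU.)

2290000 BTU × (0.00029308 kWh/BTU) = 671.2 kWh
Cost = 671.2 kWh × £0.300/kWh = £201.35 ≈ £201

£201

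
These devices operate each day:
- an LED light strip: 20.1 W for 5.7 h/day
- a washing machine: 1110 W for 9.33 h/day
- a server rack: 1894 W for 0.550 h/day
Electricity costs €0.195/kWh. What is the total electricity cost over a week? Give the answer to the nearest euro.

€16

LED light strip: 20.1 W × 5.7 h × 7 d = 802 Wh = 0.802 kWh
washing machine: 1110 W × 9.33 h × 7 d = 72,494 Wh = 72.49 kWh
server rack: 1894 W × 0.550 h × 7 d = 7,292 Wh = 7.292 kWh
Total energy = 0.802 + 72.49 + 7.292 = 80.59 kWh
Cost = 80.59 kWh × €0.195 = €15.71 ≈ €16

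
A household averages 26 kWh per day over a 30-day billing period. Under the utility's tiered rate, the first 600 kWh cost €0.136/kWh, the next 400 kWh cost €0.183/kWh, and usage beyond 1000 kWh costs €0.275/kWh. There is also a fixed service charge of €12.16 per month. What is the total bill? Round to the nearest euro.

€127

Usage = 26 kWh/day × 30 days = 780 kWh
First 600 kWh × €0.136 = €81.60
Next 180 kWh × €0.183 = €32.94
Remaining tier: 0 kWh (not reached)
Energy charge = €114.54; + service €12.16 = €126.70 ≈ €127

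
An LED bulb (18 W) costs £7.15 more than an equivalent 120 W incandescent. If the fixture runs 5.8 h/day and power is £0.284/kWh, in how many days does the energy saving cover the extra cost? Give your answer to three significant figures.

42.6 days

Power saved = 120 − 18 = 102 W
Daily energy saved = 102 W × 5.8 h = 591.6 Wh = 0.5916 kWh
Daily savings = 0.5916 × £0.284 = £0.1680
Payback = £7.15 / £0.1680 per day = 42.56 days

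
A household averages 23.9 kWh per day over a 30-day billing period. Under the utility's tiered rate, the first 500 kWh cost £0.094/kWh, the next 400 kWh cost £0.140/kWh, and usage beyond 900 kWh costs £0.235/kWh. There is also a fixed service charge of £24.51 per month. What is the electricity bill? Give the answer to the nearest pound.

Usage = 23.9 kWh/day × 30 days = 717 kWh
First 500 kWh × £0.094 = £47.00
Next 217 kWh × £0.140 = £30.38
Remaining tier: 0 kWh (not reached)
Energy charge = £77.38; + service £24.51 = £101.89 ≈ £102

£102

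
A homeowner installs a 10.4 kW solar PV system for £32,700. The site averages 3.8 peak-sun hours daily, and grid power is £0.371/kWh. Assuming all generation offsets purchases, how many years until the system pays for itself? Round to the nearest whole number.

Daily generation = 10.4 kW × 3.8 h = 39.52 kWh
Annual generation = 39.52 × 365 = 14425 kWh
Annual savings = 14425 × £0.371 = £5,351.60
Payback = £32,700 / £5,351.60 = 6.11 years

6 years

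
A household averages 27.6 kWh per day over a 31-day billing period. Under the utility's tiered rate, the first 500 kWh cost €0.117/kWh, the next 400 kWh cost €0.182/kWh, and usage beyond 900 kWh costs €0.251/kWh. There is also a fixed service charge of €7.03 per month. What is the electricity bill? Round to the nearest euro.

Usage = 27.6 kWh/day × 31 days = 855.6 kWh
First 500 kWh × €0.117 = €58.50
Next 355.6 kWh × €0.182 = €64.72
Remaining tier: 0 kWh (not reached)
Energy charge = €123.22; + service €7.03 = €130.25 ≈ €130

€130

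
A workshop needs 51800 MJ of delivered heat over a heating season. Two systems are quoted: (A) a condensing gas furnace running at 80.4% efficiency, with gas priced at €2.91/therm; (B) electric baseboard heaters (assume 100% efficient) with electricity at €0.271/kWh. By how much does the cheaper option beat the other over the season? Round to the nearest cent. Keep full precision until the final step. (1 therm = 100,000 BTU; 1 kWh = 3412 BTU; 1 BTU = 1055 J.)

Heat load = 51800 MJ = 51,800,000,000 J / 1055 = 49,099,526 BTU
Gas: input = 49,099,526 / 0.804 = 61,069,062 BTU = 610.7 therm → 610.7 × €2.91 = €1,777.11
Electric: 49,099,526 BTU / 3412 = 14,390 kWh → × €0.271 = €3,899.76
Difference = |€1,777.11 − €3,899.76| = €2,122.65

€2122.65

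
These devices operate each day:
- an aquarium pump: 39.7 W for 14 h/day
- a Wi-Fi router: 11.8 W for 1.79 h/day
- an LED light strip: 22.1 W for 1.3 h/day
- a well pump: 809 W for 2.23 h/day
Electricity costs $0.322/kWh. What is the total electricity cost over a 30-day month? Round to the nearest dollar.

aquarium pump: 39.7 W × 14 h × 30 d = 16,674 Wh = 16.67 kWh
Wi-Fi router: 11.8 W × 1.79 h × 30 d = 634 Wh = 0.6337 kWh
LED light strip: 22.1 W × 1.3 h × 30 d = 862 Wh = 0.8619 kWh
well pump: 809 W × 2.23 h × 30 d = 54,122 Wh = 54.12 kWh
Total energy = 16.67 + 0.6337 + 0.8619 + 54.12 = 72.29 kWh
Cost = 72.29 kWh × $0.322 = $23.28 ≈ $23

$23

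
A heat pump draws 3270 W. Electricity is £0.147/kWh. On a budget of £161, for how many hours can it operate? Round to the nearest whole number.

335 h

Energy budget = £161 / £0.147 per kWh = 1,095 kWh = 1,095,238 Wh
Runtime = 1,095,238 Wh / 3270 W = 334.9 h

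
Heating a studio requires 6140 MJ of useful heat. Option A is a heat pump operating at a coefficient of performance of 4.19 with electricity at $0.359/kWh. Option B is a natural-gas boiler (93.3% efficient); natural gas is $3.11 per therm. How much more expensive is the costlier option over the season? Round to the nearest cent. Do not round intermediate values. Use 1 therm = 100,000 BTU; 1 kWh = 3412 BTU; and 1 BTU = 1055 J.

Heat load = 6140 MJ = 6,140,000,000 J / 1055 = 5,819,905 BTU
Gas: input = 5,819,905 / 0.933 = 6,237,841 BTU = 62.38 therm → 62.38 × $3.11 = $194.00
Heat pump: 5,819,905 BTU / 3412 = 1,706 kWh heat; / 4.19 = 407.1 kWh in → × $0.359 = $146.15
Difference = |$194.00 − $146.15| = $47.85

$47.85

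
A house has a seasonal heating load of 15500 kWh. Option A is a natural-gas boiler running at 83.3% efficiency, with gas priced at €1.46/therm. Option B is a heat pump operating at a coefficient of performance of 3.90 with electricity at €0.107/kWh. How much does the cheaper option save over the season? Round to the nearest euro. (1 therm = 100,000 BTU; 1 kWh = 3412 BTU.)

Heat load = 15500 kWh × 3412 = 52,886,000 BTU
Gas: input = 52,886,000 / 0.833 = 63,488,595 BTU = 634.9 therm → 634.9 × €1.46 = €926.93
Heat pump: 52,886,000 BTU / 3412 = 15,500 kWh heat; / 3.90 = 3,974 kWh in → × €0.107 = €425.26
Difference = |€926.93 − €425.26| = €501.68 ≈ €502

€502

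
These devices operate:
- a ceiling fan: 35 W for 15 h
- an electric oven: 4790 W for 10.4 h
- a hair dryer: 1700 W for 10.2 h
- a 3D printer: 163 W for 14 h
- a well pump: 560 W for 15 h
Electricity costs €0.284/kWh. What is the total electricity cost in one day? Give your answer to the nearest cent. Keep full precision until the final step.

ceiling fan: 35 W × 15 h = 525 Wh = 0.525 kWh
electric oven: 4790 W × 10.4 h = 49,816 Wh = 49.82 kWh
hair dryer: 1700 W × 10.2 h = 17,340 Wh = 17.34 kWh
3D printer: 163 W × 14 h = 2,282 Wh = 2.282 kWh
well pump: 560 W × 15 h = 8,400 Wh = 8.4 kWh
Total energy = 0.525 + 49.82 + 17.34 + 2.282 + 8.4 = 78.36 kWh
Cost = 78.36 kWh × €0.284 = €22.26

€22.26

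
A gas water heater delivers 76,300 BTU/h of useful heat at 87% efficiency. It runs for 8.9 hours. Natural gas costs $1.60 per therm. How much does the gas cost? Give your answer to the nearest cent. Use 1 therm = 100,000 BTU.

Heat delivered = 76,300 BTU/h × 8.9 h = 679,070 BTU
Gas input = 679,070 / 0.87 = 780,540 BTU
= 780,540 / 100,000 = 7.805 therm
Cost = 7.805 × $1.60/therm = $12.49

$12.49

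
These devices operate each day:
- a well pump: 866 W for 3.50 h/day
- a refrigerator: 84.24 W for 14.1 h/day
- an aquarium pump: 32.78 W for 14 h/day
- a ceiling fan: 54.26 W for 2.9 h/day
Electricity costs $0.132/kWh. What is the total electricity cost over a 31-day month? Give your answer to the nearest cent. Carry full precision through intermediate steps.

$19.79

well pump: 866 W × 3.50 h × 31 d = 93,961 Wh = 93.96 kWh
refrigerator: 84.24 W × 14.1 h × 31 d = 36,821 Wh = 36.82 kWh
aquarium pump: 32.78 W × 14 h × 31 d = 14,227 Wh = 14.23 kWh
ceiling fan: 54.26 W × 2.9 h × 31 d = 4,878 Wh = 4.878 kWh
Total energy = 93.96 + 36.82 + 14.23 + 4.878 = 149.9 kWh
Cost = 149.9 kWh × $0.132 = $19.79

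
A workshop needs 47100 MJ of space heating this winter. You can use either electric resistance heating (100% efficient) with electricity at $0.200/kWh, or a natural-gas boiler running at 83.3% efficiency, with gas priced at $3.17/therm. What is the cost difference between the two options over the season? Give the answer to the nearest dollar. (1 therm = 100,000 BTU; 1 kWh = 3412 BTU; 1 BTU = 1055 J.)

Heat load = 47100 MJ = 47,100,000,000 J / 1055 = 44,644,550 BTU
Gas: input = 44,644,550 / 0.833 = 53,594,898 BTU = 535.9 therm → 535.9 × $3.17 = $1,698.96
Electric: 44,644,550 BTU / 3412 = 13,080 kWh → × $0.200 = $2,616.91
Difference = |$1,698.96 − $2,616.91| = $917.96 ≈ $918

$918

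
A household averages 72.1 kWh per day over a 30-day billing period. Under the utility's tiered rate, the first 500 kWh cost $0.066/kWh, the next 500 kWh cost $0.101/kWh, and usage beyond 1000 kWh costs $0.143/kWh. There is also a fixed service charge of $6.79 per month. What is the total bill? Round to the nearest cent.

Usage = 72.1 kWh/day × 30 days = 2163 kWh
First 500 kWh × $0.066 = $33.00
Next 500 kWh × $0.101 = $50.50
Remaining 1163 kWh × $0.143 = $166.31
Energy charge = $249.81; + service $6.79 = $256.60

$256.60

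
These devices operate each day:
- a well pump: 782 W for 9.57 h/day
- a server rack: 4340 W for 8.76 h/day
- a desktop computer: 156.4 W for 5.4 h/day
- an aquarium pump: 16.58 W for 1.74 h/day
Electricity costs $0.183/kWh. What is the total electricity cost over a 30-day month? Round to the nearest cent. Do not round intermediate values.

$254.60

well pump: 782 W × 9.57 h × 30 d = 224,512 Wh = 224.5 kWh
server rack: 4340 W × 8.76 h × 30 d = 1,140,552 Wh = 1,141 kWh
desktop computer: 156.4 W × 5.4 h × 30 d = 25,337 Wh = 25.34 kWh
aquarium pump: 16.58 W × 1.74 h × 30 d = 865 Wh = 0.8655 kWh
Total energy = 224.5 + 1,141 + 25.34 + 0.8655 = 1,391 kWh
Cost = 1,391 kWh × $0.183 = $254.60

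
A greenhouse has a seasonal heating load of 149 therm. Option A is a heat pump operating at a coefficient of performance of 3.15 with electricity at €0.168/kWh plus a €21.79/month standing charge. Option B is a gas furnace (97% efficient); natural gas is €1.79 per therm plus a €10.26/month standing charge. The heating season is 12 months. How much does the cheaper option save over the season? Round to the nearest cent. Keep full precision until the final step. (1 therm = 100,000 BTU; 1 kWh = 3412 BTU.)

Heat load = 149 therm × 100,000 = 14,900,000 BTU
Gas: input = 14,900,000 / 0.97 = 15,360,825 BTU = 153.6 therm → 153.6 × €1.79 = €274.96; + 12 × €10.26 standing = €398.08
Heat pump: 14,900,000 BTU / 3412 = 4,367 kWh heat; / 3.15 = 1,386 kWh in → × €0.168 = €232.90; + 12 × €21.79 standing = €494.38
Difference = |€398.08 − €494.38| = €96.30

€96.30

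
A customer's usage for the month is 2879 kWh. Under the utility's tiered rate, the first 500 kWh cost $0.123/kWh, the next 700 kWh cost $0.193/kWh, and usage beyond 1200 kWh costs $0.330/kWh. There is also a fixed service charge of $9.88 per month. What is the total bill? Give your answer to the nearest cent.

$760.55

First 500 kWh × $0.123 = $61.50
Next 700 kWh × $0.193 = $135.10
Remaining 1679 kWh × $0.330 = $554.07
Energy charge = $750.67; + service $9.88 = $760.55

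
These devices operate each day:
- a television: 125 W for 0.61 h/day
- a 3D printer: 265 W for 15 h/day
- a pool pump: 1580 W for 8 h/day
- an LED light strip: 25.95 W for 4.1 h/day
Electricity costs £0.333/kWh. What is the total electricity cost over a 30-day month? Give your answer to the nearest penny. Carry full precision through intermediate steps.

£167.81

television: 125 W × 0.61 h × 30 d = 2,288 Wh = 2.288 kWh
3D printer: 265 W × 15 h × 30 d = 119,250 Wh = 119.2 kWh
pool pump: 1580 W × 8 h × 30 d = 379,200 Wh = 379.2 kWh
LED light strip: 25.95 W × 4.1 h × 30 d = 3,192 Wh = 3.192 kWh
Total energy = 2.288 + 119.2 + 379.2 + 3.192 = 503.9 kWh
Cost = 503.9 kWh × £0.333 = £167.81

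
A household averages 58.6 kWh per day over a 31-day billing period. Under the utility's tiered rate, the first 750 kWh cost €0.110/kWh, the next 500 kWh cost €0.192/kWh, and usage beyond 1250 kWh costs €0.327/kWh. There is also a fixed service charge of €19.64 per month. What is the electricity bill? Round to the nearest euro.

€383

Usage = 58.6 kWh/day × 31 days = 1816.6 kWh
First 750 kWh × €0.110 = €82.50
Next 500 kWh × €0.192 = €96.00
Remaining 566.6 kWh × €0.327 = €185.28
Energy charge = €363.78; + service €19.64 = €383.42 ≈ €383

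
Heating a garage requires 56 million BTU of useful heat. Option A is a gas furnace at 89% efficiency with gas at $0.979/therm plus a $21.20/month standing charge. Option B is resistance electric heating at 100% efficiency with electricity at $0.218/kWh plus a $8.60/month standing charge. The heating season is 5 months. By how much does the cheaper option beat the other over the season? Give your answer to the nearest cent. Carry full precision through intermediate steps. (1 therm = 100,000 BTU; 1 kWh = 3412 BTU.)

Heat load = 56 × 10⁶ BTU = 56,000,000 BTU
Gas: input = 56,000,000 / 0.89 = 62,921,348 BTU = 629.2 therm → 629.2 × $0.979 = $616.00; + 5 × $21.20 standing = $722.00
Electric: 56,000,000 BTU / 3412 = 16,410 kWh → × $0.218 = $3,577.96; + 5 × $8.60 standing = $3,620.96
Difference = |$722.00 − $3,620.96| = $2,898.96

$2898.96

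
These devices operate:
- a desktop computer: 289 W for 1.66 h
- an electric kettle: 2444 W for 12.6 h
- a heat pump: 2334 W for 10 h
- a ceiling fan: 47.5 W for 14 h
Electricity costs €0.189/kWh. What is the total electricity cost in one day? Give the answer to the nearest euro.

desktop computer: 289 W × 1.66 h = 480 Wh = 0.4797 kWh
electric kettle: 2444 W × 12.6 h = 30,794 Wh = 30.79 kWh
heat pump: 2334 W × 10 h = 23,340 Wh = 23.34 kWh
ceiling fan: 47.5 W × 14 h = 665 Wh = 0.665 kWh
Total energy = 0.4797 + 30.79 + 23.34 + 0.665 = 55.28 kWh
Cost = 55.28 kWh × €0.189 = €10.45 ≈ €10

€10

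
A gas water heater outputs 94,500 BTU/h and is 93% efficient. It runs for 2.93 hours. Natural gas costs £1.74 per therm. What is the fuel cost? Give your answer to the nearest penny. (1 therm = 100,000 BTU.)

Heat delivered = 94,500 BTU/h × 2.93 h = 276,885 BTU
Gas input = 276,885 / 0.93 = 297,726 BTU
= 297,726 / 100,000 = 2.977 therm
Cost = 2.977 × £1.74/therm = £5.18

£5.18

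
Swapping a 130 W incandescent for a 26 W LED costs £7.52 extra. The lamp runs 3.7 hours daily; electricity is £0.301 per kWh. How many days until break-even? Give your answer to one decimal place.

64.9 days

Power saved = 130 − 26 = 104 W
Daily energy saved = 104 W × 3.7 h = 384.8 Wh = 0.3848 kWh
Daily savings = 0.3848 × £0.301 = £0.1158
Payback = £7.52 / £0.1158 per day = 64.93 days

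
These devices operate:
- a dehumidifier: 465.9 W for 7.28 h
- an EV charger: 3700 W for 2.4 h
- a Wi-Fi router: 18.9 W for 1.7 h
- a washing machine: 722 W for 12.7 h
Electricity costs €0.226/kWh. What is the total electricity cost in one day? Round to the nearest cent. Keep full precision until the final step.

€4.85

dehumidifier: 465.9 W × 7.28 h = 3,392 Wh = 3.392 kWh
EV charger: 3700 W × 2.4 h = 8,880 Wh = 8.88 kWh
Wi-Fi router: 18.9 W × 1.7 h = 32 Wh = 0.03213 kWh
washing machine: 722 W × 12.7 h = 9,169 Wh = 9.169 kWh
Total energy = 3.392 + 8.88 + 0.03213 + 9.169 = 21.47 kWh
Cost = 21.47 kWh × €0.226 = €4.85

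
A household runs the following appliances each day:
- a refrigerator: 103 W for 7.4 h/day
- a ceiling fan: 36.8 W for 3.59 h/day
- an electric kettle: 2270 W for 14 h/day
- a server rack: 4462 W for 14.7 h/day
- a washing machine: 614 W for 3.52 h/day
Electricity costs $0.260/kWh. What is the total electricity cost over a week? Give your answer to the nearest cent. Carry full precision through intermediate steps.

$182.78

refrigerator: 103 W × 7.4 h × 7 d = 5,335 Wh = 5.335 kWh
ceiling fan: 36.8 W × 3.59 h × 7 d = 925 Wh = 0.9248 kWh
electric kettle: 2270 W × 14 h × 7 d = 222,460 Wh = 222.5 kWh
server rack: 4462 W × 14.7 h × 7 d = 459,140 Wh = 459.1 kWh
washing machine: 614 W × 3.52 h × 7 d = 15,129 Wh = 15.13 kWh
Total energy = 5.335 + 0.9248 + 222.5 + 459.1 + 15.13 = 703 kWh
Cost = 703 kWh × $0.260 = $182.78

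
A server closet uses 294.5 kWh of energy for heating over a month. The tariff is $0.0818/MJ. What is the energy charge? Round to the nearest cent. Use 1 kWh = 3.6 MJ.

294.5 kWh × (3.6 MJ/kWh) = 1,060 MJ
Cost = 1,060 MJ × $0.0818/MJ = $86.72

$86.72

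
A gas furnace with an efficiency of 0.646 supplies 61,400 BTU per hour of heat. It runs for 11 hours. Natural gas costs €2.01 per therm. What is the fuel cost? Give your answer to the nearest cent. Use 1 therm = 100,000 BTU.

€21.01

Heat delivered = 61,400 BTU/h × 11 h = 675,400 BTU
Gas input = 675,400 / 0.646 = 1,045,511 BTU
= 1,045,511 / 100,000 = 10.46 therm
Cost = 10.46 × €2.01/therm = €21.01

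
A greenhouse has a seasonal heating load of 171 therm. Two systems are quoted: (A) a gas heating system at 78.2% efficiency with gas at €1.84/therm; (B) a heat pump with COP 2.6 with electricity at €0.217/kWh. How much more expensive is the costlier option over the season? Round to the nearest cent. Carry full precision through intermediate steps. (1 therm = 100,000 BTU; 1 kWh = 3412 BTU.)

€15.93

Heat load = 171 therm × 100,000 = 17,100,000 BTU
Gas: input = 17,100,000 / 0.782 = 21,867,008 BTU = 218.7 therm → 218.7 × €1.84 = €402.35
Heat pump: 17,100,000 BTU / 3412 = 5,012 kWh heat; / 2.6 = 1,928 kWh in → × €0.217 = €418.29
Difference = |€402.35 − €418.29| = €15.93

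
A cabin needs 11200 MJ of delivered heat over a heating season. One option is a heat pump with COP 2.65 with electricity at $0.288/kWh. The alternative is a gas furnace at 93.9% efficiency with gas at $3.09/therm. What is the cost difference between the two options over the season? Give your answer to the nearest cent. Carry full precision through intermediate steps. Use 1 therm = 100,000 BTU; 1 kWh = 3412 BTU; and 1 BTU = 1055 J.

Heat load = 11200 MJ = 11,200,000,000 J / 1055 = 10,616,114 BTU
Gas: input = 10,616,114 / 0.939 = 11,305,765 BTU = 113.1 therm → 113.1 × $3.09 = $349.35
Heat pump: 10,616,114 BTU / 3412 = 3,111 kWh heat; / 2.65 = 1,174 kWh in → × $0.288 = $338.15
Difference = |$349.35 − $338.15| = $11.20

$11.20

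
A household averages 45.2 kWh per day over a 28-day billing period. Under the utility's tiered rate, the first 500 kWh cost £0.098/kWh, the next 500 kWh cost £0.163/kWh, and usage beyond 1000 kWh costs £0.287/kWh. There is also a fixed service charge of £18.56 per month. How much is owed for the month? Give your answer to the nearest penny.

£225.29

Usage = 45.2 kWh/day × 28 days = 1265.6 kWh
First 500 kWh × £0.098 = £49.00
Next 500 kWh × £0.163 = £81.50
Remaining 265.6 kWh × £0.287 = £76.23
Energy charge = £206.73; + service £18.56 = £225.29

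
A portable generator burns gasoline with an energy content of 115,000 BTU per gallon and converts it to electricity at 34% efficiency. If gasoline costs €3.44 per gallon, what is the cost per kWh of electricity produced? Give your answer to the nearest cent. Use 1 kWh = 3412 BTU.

€0.30

Electrical output per gallon = 115,000 BTU × 0.34 / 3412 BTU/kWh = 11.46 kWh
Cost per kWh = €3.44 / 11.46 kWh = €0.300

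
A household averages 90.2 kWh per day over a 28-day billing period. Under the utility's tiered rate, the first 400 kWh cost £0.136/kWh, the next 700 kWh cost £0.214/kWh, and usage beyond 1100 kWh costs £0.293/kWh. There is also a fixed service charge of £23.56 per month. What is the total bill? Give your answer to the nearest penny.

£645.46

Usage = 90.2 kWh/day × 28 days = 2525.6 kWh
First 400 kWh × £0.136 = £54.40
Next 700 kWh × £0.214 = £149.80
Remaining 1425.6 kWh × £0.293 = £417.70
Energy charge = £621.90; + service £23.56 = £645.46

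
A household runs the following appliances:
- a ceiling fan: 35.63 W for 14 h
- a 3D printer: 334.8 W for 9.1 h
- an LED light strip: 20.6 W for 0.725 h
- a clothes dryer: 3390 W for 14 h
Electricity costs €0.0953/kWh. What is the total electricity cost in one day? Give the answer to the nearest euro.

€5

ceiling fan: 35.63 W × 14 h = 499 Wh = 0.4988 kWh
3D printer: 334.8 W × 9.1 h = 3,047 Wh = 3.047 kWh
LED light strip: 20.6 W × 0.725 h = 15 Wh = 0.01494 kWh
clothes dryer: 3390 W × 14 h = 47,460 Wh = 47.46 kWh
Total energy = 0.4988 + 3.047 + 0.01494 + 47.46 = 51.02 kWh
Cost = 51.02 kWh × €0.0953 = €4.86 ≈ €5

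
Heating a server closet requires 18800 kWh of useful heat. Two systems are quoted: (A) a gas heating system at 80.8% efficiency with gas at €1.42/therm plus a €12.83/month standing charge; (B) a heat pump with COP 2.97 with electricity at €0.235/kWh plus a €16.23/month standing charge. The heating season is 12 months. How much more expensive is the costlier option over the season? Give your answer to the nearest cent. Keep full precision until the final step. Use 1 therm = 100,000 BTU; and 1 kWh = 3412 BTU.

€401.03

Heat load = 18800 kWh × 3412 = 64,145,600 BTU
Gas: input = 64,145,600 / 0.808 = 79,388,119 BTU = 793.9 therm → 793.9 × €1.42 = €1,127.31; + 12 × €12.83 standing = €1,281.27
Heat pump: 64,145,600 BTU / 3412 = 18,800 kWh heat; / 2.97 = 6,330 kWh in → × €0.235 = €1,487.54; + 12 × €16.23 standing = €1,682.30
Difference = |€1,281.27 − €1,682.30| = €401.03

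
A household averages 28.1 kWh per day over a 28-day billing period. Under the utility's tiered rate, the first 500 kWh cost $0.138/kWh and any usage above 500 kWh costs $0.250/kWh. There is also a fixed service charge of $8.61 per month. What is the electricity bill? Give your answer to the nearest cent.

Usage = 28.1 kWh/day × 28 days = 786.8 kWh
First 500 kWh × $0.138 = $69.00
Remaining 286.8 kWh × $0.250 = $71.70
Energy charge = $140.70; + service $8.61 = $149.31

$149.31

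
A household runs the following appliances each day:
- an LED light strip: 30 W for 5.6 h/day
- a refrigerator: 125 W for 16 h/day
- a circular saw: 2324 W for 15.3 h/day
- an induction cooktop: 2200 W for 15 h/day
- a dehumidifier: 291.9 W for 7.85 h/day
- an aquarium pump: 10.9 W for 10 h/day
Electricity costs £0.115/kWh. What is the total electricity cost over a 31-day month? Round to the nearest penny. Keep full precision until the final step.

£260.69

LED light strip: 30 W × 5.6 h × 31 d = 5,208 Wh = 5.208 kWh
refrigerator: 125 W × 16 h × 31 d = 62,000 Wh = 62 kWh
circular saw: 2324 W × 15.3 h × 31 d = 1,102,273 Wh = 1,102 kWh
induction cooktop: 2200 W × 15 h × 31 d = 1,023,000 Wh = 1,023 kWh
dehumidifier: 291.9 W × 7.85 h × 31 d = 71,034 Wh = 71.03 kWh
aquarium pump: 10.9 W × 10 h × 31 d = 3,379 Wh = 3.379 kWh
Total energy = 5.208 + 62 + 1,102 + 1,023 + 71.03 + 3.379 = 2,267 kWh
Cost = 2,267 kWh × £0.115 = £260.69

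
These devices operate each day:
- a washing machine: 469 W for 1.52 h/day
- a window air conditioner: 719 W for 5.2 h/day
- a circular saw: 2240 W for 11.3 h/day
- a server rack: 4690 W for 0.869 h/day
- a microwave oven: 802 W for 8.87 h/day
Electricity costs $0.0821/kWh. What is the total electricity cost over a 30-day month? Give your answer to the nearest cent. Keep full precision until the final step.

$100.87

washing machine: 469 W × 1.52 h × 30 d = 21,386 Wh = 21.39 kWh
window air conditioner: 719 W × 5.2 h × 30 d = 112,164 Wh = 112.2 kWh
circular saw: 2240 W × 11.3 h × 30 d = 759,360 Wh = 759.4 kWh
server rack: 4690 W × 0.869 h × 30 d = 122,268 Wh = 122.3 kWh
microwave oven: 802 W × 8.87 h × 30 d = 213,412 Wh = 213.4 kWh
Total energy = 21.39 + 112.2 + 759.4 + 122.3 + 213.4 = 1,229 kWh
Cost = 1,229 kWh × $0.0821 = $100.87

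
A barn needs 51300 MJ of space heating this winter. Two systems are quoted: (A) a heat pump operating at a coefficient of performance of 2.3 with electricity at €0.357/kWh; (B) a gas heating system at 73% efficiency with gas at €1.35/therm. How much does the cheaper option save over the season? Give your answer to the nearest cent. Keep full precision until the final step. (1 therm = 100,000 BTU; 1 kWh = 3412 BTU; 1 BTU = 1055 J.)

€1312.82

Heat load = 51300 MJ = 51,300,000,000 J / 1055 = 48,625,592 BTU
Gas: input = 48,625,592 / 0.73 = 66,610,401 BTU = 666.1 therm → 666.1 × €1.35 = €899.24
Heat pump: 48,625,592 BTU / 3412 = 14,250 kWh heat; / 2.3 = 6,196 kWh in → × €0.357 = €2,212.06
Difference = |€899.24 − €2,212.06| = €1,312.82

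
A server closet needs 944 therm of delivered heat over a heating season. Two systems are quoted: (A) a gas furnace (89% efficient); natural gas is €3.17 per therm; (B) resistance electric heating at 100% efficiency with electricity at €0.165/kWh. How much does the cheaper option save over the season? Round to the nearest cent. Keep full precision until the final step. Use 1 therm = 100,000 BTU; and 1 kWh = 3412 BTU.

Heat load = 944 therm × 100,000 = 94,400,000 BTU
Gas: input = 94,400,000 / 0.89 = 106,067,416 BTU = 1,061 therm → 1,061 × €3.17 = €3,362.34
Electric: 94,400,000 BTU / 3412 = 27,670 kWh → × €0.165 = €4,565.06
Difference = |€3,362.34 − €4,565.06| = €1,202.73

€1202.73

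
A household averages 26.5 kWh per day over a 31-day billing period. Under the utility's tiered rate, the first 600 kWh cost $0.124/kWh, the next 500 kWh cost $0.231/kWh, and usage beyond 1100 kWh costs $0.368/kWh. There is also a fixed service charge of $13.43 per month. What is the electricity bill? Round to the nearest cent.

$139.00

Usage = 26.5 kWh/day × 31 days = 821.5 kWh
First 600 kWh × $0.124 = $74.40
Next 221.5 kWh × $0.231 = $51.17
Remaining tier: 0 kWh (not reached)
Energy charge = $125.57; + service $13.43 = $139.00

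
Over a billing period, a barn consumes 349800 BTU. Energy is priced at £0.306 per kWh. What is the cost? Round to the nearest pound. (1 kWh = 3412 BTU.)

£31

349800 BTU × (0.00029308 kWh/BTU) = 102.5 kWh
Cost = 102.5 kWh × £0.306/kWh = £31.37 ≈ £31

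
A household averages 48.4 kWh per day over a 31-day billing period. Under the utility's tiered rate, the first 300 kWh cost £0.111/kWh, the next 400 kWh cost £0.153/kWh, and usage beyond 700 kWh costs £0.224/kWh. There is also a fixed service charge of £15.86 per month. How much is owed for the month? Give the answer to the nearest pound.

£290

Usage = 48.4 kWh/day × 31 days = 1500.4 kWh
First 300 kWh × £0.111 = £33.30
Next 400 kWh × £0.153 = £61.20
Remaining 800.4 kWh × £0.224 = £179.29
Energy charge = £273.79; + service £15.86 = £289.65 ≈ £290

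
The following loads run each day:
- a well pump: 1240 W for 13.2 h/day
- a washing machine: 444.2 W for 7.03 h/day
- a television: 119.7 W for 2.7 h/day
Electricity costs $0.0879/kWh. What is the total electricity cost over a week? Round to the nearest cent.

well pump: 1240 W × 13.2 h × 7 d = 114,576 Wh = 114.6 kWh
washing machine: 444.2 W × 7.03 h × 7 d = 21,859 Wh = 21.86 kWh
television: 119.7 W × 2.7 h × 7 d = 2,262 Wh = 2.262 kWh
Total energy = 114.6 + 21.86 + 2.262 = 138.7 kWh
Cost = 138.7 kWh × $0.0879 = $12.19

$12.19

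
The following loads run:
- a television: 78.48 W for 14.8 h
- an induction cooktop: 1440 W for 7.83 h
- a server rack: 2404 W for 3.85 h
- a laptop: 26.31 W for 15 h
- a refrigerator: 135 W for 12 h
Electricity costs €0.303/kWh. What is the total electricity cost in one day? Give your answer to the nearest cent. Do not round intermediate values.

€7.18

television: 78.48 W × 14.8 h = 1,162 Wh = 1.162 kWh
induction cooktop: 1440 W × 7.83 h = 11,275 Wh = 11.28 kWh
server rack: 2404 W × 3.85 h = 9,255 Wh = 9.255 kWh
laptop: 26.31 W × 15 h = 395 Wh = 0.3947 kWh
refrigerator: 135 W × 12 h = 1,620 Wh = 1.62 kWh
Total energy = 1.162 + 11.28 + 9.255 + 0.3947 + 1.62 = 23.71 kWh
Cost = 23.71 kWh × €0.303 = €7.18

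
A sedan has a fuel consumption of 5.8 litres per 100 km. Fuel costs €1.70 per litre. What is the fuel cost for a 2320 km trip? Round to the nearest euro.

Fuel = 5.8 L/100 km × 2320 km / 100 = 134.6 L
Cost = 134.6 L × €1.70/L = €228.75 ≈ €229

€229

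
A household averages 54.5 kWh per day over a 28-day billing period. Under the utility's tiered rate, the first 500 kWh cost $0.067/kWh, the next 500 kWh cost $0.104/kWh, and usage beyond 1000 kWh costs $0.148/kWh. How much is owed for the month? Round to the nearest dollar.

Usage = 54.5 kWh/day × 28 days = 1526 kWh
First 500 kWh × $0.067 = $33.50
Next 500 kWh × $0.104 = $52.00
Remaining 526 kWh × $0.148 = $77.85
Total = $163.35 ≈ $163

$163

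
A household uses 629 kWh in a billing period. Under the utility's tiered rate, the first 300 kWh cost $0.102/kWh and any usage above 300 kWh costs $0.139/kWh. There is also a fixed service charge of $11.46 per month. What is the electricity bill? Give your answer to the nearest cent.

First 300 kWh × $0.102 = $30.60
Remaining 329 kWh × $0.139 = $45.73
Energy charge = $76.33; + service $11.46 = $87.79

$87.79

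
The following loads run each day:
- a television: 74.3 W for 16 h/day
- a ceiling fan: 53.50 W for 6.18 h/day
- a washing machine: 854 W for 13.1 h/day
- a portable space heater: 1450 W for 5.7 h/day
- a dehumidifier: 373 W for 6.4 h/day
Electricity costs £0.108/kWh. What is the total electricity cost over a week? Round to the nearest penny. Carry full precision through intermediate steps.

£17.66

television: 74.3 W × 16 h × 7 d = 8,322 Wh = 8.322 kWh
ceiling fan: 53.50 W × 6.18 h × 7 d = 2,314 Wh = 2.314 kWh
washing machine: 854 W × 13.1 h × 7 d = 78,312 Wh = 78.31 kWh
portable space heater: 1450 W × 5.7 h × 7 d = 57,855 Wh = 57.85 kWh
dehumidifier: 373 W × 6.4 h × 7 d = 16,710 Wh = 16.71 kWh
Total energy = 8.322 + 2.314 + 78.31 + 57.85 + 16.71 = 163.5 kWh
Cost = 163.5 kWh × £0.108 = £17.66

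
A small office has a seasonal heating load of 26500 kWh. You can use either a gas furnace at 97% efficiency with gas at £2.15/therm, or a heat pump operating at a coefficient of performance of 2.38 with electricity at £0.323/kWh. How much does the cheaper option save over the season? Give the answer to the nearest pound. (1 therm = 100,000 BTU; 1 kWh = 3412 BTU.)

£1592

Heat load = 26500 kWh × 3412 = 90,418,000 BTU
Gas: input = 90,418,000 / 0.97 = 93,214,433 BTU = 932.1 therm → 932.1 × £2.15 = £2,004.11
Heat pump: 90,418,000 BTU / 3412 = 26,500 kWh heat; / 2.38 = 11,130 kWh in → × £0.323 = £3,596.43
Difference = |£2,004.11 − £3,596.43| = £1,592.32 ≈ £1592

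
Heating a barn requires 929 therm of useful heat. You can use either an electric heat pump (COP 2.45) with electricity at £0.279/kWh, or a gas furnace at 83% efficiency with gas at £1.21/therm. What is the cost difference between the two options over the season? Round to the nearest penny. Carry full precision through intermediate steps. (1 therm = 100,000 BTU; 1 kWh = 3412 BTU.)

Heat load = 929 therm × 100,000 = 92,900,000 BTU
Gas: input = 92,900,000 / 0.83 = 111,927,711 BTU = 1,119 therm → 1,119 × £1.21 = £1,354.33
Heat pump: 92,900,000 BTU / 3412 = 27,230 kWh heat; / 2.45 = 11,110 kWh in → × £0.279 = £3,100.59
Difference = |£1,354.33 − £3,100.59| = £1,746.27

£1746.27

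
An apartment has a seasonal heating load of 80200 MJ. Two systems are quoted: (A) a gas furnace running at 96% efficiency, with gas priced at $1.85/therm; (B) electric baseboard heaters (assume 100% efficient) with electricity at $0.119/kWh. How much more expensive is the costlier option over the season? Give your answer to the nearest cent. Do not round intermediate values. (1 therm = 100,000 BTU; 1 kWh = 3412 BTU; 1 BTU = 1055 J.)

$1186.36

Heat load = 80200 MJ = 80,200,000,000 J / 1055 = 76,018,957 BTU
Gas: input = 76,018,957 / 0.960 = 79,186,414 BTU = 791.9 therm → 791.9 × $1.85 = $1,464.95
Electric: 76,018,957 BTU / 3412 = 22,280 kWh → × $0.119 = $2,651.31
Difference = |$1,464.95 − $2,651.31| = $1,186.36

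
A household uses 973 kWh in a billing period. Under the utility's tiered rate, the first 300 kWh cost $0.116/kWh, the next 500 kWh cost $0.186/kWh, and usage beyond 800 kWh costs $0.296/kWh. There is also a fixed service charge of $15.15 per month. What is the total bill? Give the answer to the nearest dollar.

First 300 kWh × $0.116 = $34.80
Next 500 kWh × $0.186 = $93.00
Remaining 173 kWh × $0.296 = $51.21
Energy charge = $179.01; + service $15.15 = $194.16 ≈ $194

$194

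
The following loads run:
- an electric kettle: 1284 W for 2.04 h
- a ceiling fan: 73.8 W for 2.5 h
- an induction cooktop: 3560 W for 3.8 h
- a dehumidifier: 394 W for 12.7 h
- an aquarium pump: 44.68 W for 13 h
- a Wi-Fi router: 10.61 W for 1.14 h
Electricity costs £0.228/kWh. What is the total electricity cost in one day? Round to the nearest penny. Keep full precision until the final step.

£5.00

electric kettle: 1284 W × 2.04 h = 2,619 Wh = 2.619 kWh
ceiling fan: 73.8 W × 2.5 h = 184 Wh = 0.1845 kWh
induction cooktop: 3560 W × 3.8 h = 13,528 Wh = 13.53 kWh
dehumidifier: 394 W × 12.7 h = 5,004 Wh = 5.004 kWh
aquarium pump: 44.68 W × 13 h = 581 Wh = 0.5808 kWh
Wi-Fi router: 10.61 W × 1.14 h = 12 Wh = 0.0121 kWh
Total energy = 2.619 + 0.1845 + 13.53 + 5.004 + 0.5808 + 0.0121 = 21.93 kWh
Cost = 21.93 kWh × £0.228 = £5.00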